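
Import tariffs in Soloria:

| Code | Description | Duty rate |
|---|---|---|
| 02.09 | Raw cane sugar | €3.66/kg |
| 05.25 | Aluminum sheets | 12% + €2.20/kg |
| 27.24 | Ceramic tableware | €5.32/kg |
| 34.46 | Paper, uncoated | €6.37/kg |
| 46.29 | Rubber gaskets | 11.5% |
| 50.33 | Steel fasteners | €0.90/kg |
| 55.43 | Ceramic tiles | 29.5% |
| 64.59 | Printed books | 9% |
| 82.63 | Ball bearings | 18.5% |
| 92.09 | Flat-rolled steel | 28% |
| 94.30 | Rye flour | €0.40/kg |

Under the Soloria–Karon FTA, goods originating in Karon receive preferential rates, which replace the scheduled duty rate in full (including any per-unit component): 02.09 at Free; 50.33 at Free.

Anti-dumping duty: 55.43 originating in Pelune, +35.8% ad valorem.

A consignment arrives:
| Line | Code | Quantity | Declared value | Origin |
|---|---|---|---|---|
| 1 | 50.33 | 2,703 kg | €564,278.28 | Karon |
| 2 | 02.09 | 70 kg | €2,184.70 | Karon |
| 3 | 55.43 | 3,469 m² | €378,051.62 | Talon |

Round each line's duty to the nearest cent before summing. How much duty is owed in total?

€111,525.23

Line 1 (50.33, Karon, 2,703 kg, €564,278.28):
Base rate for 50.33 is €0.90/kg.
Origin Karon qualifies under the Soloria–Karon agreement and 50.33 is covered: preferential rate Free applies instead.
Duty = €564,278.28 × 0% = €0.00.
Line 2 (02.09, Karon, 70 kg, €2,184.70):
Base rate for 02.09 is €3.66/kg.
Origin Karon qualifies under the Soloria–Karon agreement and 02.09 is covered: preferential rate Free applies instead.
Duty = €2,184.70 × 0% = €0.00.
Line 3 (55.43, Talon, 3,469 m², €378,051.62):
Base rate for 55.43 is 29.5%.
The additional-duty order on 55.43 targets Pelune, not Talon; it does not apply.
Duty = €378,051.62 × 29.5% = €111,525.23.
Total = €0.00 + €0.00 + €111,525.23 = €111,525.23.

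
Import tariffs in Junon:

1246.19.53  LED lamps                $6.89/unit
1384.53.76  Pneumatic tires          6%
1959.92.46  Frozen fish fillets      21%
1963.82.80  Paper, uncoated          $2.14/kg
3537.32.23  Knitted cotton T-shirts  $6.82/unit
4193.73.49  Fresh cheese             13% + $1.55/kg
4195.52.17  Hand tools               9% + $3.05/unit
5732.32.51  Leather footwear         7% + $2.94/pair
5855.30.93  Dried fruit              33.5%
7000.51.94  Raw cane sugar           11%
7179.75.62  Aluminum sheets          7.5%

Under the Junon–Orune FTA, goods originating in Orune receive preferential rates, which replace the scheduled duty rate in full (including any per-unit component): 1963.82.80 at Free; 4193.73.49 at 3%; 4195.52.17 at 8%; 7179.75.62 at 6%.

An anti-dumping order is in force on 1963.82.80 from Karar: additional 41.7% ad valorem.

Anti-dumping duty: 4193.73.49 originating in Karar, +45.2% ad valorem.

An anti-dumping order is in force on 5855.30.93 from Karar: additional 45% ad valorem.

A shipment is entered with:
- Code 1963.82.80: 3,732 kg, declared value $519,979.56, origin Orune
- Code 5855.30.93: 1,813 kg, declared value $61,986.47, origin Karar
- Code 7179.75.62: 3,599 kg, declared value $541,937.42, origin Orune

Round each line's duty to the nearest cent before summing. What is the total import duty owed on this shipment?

$81,175.63

Line 1 (1963.82.80, Orune, 3,732 kg, $519,979.56):
Base rate for 1963.82.80 is $2.14/kg.
Origin Orune qualifies under the Junon–Orune agreement and 1963.82.80 is covered: preferential rate Free applies instead.
The additional-duty order on 1963.82.80 targets Karar, not Orune; it does not apply.
Duty = $519,979.56 × 0% = $0.00.
Line 2 (5855.30.93, Karar, 1,813 kg, $61,986.47):
Base rate for 5855.30.93 is 33.5%.
Additional duty on 5855.30.93 from Karar: +45%. Applied ad valorem rate: 33.5% + 45% = 78.5%.
Duty = $61,986.47 × 78.5% = $48,659.38.
Line 3 (7179.75.62, Orune, 3,599 kg, $541,937.42):
Base rate for 7179.75.62 is 7.5%.
Origin Orune qualifies under the Junon–Orune agreement and 7179.75.62 is covered: preferential rate 6% applies instead.
Duty = $541,937.42 × 6% = $32,516.25.
Total = $0.00 + $48,659.38 + $32,516.25 = $81,175.63.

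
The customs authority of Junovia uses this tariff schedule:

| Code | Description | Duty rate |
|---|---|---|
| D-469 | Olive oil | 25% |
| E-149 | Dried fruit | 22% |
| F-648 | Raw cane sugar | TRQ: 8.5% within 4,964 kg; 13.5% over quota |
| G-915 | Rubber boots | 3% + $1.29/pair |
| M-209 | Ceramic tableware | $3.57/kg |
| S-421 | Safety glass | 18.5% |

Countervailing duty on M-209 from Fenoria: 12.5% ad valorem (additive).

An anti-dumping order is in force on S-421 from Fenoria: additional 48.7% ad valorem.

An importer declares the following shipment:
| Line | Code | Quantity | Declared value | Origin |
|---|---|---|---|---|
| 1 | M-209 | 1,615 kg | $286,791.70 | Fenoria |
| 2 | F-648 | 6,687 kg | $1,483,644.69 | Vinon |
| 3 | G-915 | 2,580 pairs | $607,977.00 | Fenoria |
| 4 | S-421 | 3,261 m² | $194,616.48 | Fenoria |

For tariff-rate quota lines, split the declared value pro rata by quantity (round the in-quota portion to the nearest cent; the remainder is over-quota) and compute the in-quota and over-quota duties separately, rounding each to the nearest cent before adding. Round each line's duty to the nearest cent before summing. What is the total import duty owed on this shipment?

Line 1 (M-209, Fenoria, 1,615 kg, $286,791.70):
Base rate for M-209 is $3.57/kg.
Additional duty on M-209 from Fenoria: +12.5% ad valorem. Applied ad valorem rate = 12.5%.
Duty = $286,791.70 × 12.5% + 1,615 × $3.57 = $41,614.51.
Line 2 (F-648, Vinon, 6,687 kg, $1,483,644.69):
Code F-648 is under a tariff-rate quota (threshold 4,964 kg). In-quota: 4,964 kg at 8.5%; over-quota: 1,723 kg at 13.5%.
Pro-rata value split: in-quota = $1,483,644.69 × 4,964/6,687 = $1,101,362.68; over-quota = $1,483,644.69 − $1,101,362.68 = $382,282.01.
In-quota duty = $1,101,362.68 × 8.5% = $93,615.83. Over-quota duty = $382,282.01 × 13.5% = $51,608.07.
Line duty = $93,615.83 + $51,608.07 = $145,223.90.
Line 3 (G-915, Fenoria, 2,580 pairs, $607,977.00):
Base rate for G-915 is 3% + $1.29/pair.
Duty = $607,977.00 × 3% + 2,580 × $1.29 = $21,567.51.
Line 4 (S-421, Fenoria, 3,261 m², $194,616.48):
Base rate for S-421 is 18.5%.
Additional duty on S-421 from Fenoria: +48.7%. Applied ad valorem rate: 18.5% + 48.7% = 67.2%.
Duty = $194,616.48 × 67.2% = $130,782.27.
Total = $41,614.51 + $145,223.90 + $21,567.51 + $130,782.27 = $339,188.19.

$339,188.19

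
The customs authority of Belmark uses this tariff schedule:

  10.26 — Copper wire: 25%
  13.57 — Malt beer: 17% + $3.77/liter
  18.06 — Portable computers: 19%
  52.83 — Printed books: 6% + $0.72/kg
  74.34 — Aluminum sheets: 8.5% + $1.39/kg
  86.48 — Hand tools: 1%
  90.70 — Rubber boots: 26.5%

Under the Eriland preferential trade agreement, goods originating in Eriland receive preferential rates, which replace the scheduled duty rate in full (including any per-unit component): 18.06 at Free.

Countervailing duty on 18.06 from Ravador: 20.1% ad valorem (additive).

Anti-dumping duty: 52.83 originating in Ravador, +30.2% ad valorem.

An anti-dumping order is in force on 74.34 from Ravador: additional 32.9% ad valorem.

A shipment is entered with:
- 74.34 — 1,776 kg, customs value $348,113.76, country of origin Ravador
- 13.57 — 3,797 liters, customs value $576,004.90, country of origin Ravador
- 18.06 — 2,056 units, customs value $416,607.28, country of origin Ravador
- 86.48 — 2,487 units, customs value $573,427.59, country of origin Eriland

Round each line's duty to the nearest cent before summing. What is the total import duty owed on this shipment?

$427,450.99

Line 1 (74.34, Ravador, 1,776 kg, $348,113.76):
Base rate for 74.34 is 8.5% + $1.39/kg.
Additional duty on 74.34 from Ravador: +32.9%. Applied ad valorem rate: 8.5% + 32.9% = 41.4%.
Duty = $348,113.76 × 41.4% + 1,776 × $1.39 = $146,587.74.
Line 2 (13.57, Ravador, 3,797 liters, $576,004.90):
Base rate for 13.57 is 17% + $3.77/liter.
Duty = $576,004.90 × 17% + 3,797 × $3.77 = $112,235.52.
Line 3 (18.06, Ravador, 2,056 units, $416,607.28):
Base rate for 18.06 is 19%.
18.06 has an FTA preferential rate, but origin Ravador is not Eriland; base rate stands.
Additional duty on 18.06 from Ravador: +20.1%. Applied ad valorem rate: 19% + 20.1% = 39.1%.
Duty = $416,607.28 × 39.1% = $162,893.45.
Line 4 (86.48, Eriland, 2,487 units, $573,427.59):
Base rate for 86.48 is 1%.
Origin Eriland is the FTA partner but 86.48 is not on the preference list; base rate stands.
Duty = $573,427.59 × 1% = $5,734.28.
Total = $146,587.74 + $112,235.52 + $162,893.45 + $5,734.28 = $427,450.99.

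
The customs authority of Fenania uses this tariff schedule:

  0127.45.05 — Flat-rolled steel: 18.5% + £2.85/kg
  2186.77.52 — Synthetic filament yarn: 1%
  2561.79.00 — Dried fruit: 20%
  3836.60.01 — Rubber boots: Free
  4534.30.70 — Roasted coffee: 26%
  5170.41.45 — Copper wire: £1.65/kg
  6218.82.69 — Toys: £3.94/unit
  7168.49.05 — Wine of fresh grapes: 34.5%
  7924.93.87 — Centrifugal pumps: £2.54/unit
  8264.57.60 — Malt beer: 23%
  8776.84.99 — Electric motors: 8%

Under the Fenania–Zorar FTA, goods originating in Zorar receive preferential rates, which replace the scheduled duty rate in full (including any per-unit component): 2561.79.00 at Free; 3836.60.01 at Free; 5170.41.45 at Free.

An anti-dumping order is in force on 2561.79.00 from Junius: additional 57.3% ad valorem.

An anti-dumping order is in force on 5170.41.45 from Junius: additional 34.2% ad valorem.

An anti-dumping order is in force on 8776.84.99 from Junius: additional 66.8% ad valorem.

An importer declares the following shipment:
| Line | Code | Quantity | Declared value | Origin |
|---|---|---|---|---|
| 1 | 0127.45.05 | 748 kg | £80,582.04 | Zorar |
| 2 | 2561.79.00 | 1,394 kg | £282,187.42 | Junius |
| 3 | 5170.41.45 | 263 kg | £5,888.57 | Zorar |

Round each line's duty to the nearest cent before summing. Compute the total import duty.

£235,170.36

Line 1 (0127.45.05, Zorar, 748 kg, £80,582.04):
Base rate for 0127.45.05 is 18.5% + £2.85/kg.
Origin Zorar is the FTA partner but 0127.45.05 is not on the preference list; base rate stands.
Duty = £80,582.04 × 18.5% + 748 × £2.85 = £17,039.48.
Line 2 (2561.79.00, Junius, 1,394 kg, £282,187.42):
Base rate for 2561.79.00 is 20%.
2561.79.00 has an FTA preferential rate, but origin Junius is not Zorar; base rate stands.
Additional duty on 2561.79.00 from Junius: +57.3%. Applied ad valorem rate: 20% + 57.3% = 77.3%.
Duty = £282,187.42 × 77.3% = £218,130.88.
Line 3 (5170.41.45, Zorar, 263 kg, £5,888.57):
Base rate for 5170.41.45 is £1.65/kg.
Origin Zorar qualifies under the Fenania–Zorar agreement and 5170.41.45 is covered: preferential rate Free applies instead.
The additional-duty order on 5170.41.45 targets Junius, not Zorar; it does not apply.
Duty = £5,888.57 × 0% = £0.00.
Total = £17,039.48 + £218,130.88 + £0.00 = £235,170.36.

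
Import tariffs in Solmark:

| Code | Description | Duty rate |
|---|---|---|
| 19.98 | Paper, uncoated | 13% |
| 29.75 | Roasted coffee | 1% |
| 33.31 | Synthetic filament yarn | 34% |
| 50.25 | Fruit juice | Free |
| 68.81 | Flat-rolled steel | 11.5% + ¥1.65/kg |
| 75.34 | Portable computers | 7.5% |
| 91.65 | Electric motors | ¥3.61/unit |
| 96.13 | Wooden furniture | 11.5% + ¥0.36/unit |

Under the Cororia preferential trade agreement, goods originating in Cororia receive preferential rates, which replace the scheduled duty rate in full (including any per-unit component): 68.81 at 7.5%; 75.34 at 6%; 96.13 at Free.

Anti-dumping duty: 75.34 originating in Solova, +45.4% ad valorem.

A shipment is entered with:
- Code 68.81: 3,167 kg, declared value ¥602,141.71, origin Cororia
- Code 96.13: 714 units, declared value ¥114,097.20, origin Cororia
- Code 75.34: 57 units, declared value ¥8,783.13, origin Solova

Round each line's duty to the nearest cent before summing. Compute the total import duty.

¥49,806.91

Line 1 (68.81, Cororia, 3,167 kg, ¥602,141.71):
Base rate for 68.81 is 11.5% + ¥1.65/kg.
Origin Cororia qualifies under the Solmark–Cororia agreement and 68.81 is covered: preferential rate 7.5% applies instead.
Duty = ¥602,141.71 × 7.5% = ¥45,160.63.
Line 2 (96.13, Cororia, 714 units, ¥114,097.20):
Base rate for 96.13 is 11.5% + ¥0.36/unit.
Origin Cororia qualifies under the Solmark–Cororia agreement and 96.13 is covered: preferential rate Free applies instead.
Duty = ¥114,097.20 × 0% = ¥0.00.
Line 3 (75.34, Solova, 57 units, ¥8,783.13):
Base rate for 75.34 is 7.5%.
75.34 has an FTA preferential rate, but origin Solova is not Cororia; base rate stands.
Additional duty on 75.34 from Solova: +45.4%. Applied ad valorem rate: 7.5% + 45.4% = 52.9%.
Duty = ¥8,783.13 × 52.9% = ¥4,646.28.
Total = ¥45,160.63 + ¥0.00 + ¥4,646.28 = ¥49,806.91.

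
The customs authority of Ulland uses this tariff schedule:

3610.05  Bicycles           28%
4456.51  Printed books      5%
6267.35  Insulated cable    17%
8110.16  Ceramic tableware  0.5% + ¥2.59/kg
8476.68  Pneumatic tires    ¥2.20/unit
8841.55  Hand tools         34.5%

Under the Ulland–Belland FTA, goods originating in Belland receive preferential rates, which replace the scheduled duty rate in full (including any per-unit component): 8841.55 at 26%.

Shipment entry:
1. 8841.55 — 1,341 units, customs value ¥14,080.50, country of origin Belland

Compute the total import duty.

¥3,660.93

Line 1 (8841.55, Belland, 1,341 units, ¥14,080.50):
Base rate for 8841.55 is 34.5%.
Origin Belland qualifies under the Ulland–Belland agreement and 8841.55 is covered: preferential rate 26% applies instead.
Duty = ¥14,080.50 × 26% = ¥3,660.93.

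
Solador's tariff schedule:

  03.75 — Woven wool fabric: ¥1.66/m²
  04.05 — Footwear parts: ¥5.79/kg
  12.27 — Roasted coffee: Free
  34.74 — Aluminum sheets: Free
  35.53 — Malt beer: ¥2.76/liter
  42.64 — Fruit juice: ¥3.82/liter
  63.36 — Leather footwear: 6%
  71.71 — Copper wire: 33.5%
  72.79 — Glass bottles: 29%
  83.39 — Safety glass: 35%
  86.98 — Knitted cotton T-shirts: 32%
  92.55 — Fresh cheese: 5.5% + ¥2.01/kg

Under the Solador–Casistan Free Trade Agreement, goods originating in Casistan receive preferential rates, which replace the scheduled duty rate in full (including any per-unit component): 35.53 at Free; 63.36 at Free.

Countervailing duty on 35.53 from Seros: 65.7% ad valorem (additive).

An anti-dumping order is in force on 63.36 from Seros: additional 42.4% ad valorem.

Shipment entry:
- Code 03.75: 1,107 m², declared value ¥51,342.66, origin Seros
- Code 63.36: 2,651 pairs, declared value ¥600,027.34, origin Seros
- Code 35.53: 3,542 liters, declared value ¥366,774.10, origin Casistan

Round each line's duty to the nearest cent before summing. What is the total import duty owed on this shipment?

Line 1 (03.75, Seros, 1,107 m², ¥51,342.66):
Base rate for 03.75 is ¥1.66/m².
Duty = 1,107 × ¥1.66 = ¥1,837.62.
Line 2 (63.36, Seros, 2,651 pairs, ¥600,027.34):
Base rate for 63.36 is 6%.
63.36 has an FTA preferential rate, but origin Seros is not Casistan; base rate stands.
Additional duty on 63.36 from Seros: +42.4%. Applied ad valorem rate: 6% + 42.4% = 48.4%.
Duty = ¥600,027.34 × 48.4% = ¥290,413.23.
Line 3 (35.53, Casistan, 3,542 liters, ¥366,774.10):
Base rate for 35.53 is ¥2.76/liter.
Origin Casistan qualifies under the Solador–Casistan agreement and 35.53 is covered: preferential rate Free applies instead.
The additional-duty order on 35.53 targets Seros, not Casistan; it does not apply.
Duty = ¥366,774.10 × 0% = ¥0.00.
Total = ¥1,837.62 + ¥290,413.23 + ¥0.00 = ¥292,250.85.

¥292,250.85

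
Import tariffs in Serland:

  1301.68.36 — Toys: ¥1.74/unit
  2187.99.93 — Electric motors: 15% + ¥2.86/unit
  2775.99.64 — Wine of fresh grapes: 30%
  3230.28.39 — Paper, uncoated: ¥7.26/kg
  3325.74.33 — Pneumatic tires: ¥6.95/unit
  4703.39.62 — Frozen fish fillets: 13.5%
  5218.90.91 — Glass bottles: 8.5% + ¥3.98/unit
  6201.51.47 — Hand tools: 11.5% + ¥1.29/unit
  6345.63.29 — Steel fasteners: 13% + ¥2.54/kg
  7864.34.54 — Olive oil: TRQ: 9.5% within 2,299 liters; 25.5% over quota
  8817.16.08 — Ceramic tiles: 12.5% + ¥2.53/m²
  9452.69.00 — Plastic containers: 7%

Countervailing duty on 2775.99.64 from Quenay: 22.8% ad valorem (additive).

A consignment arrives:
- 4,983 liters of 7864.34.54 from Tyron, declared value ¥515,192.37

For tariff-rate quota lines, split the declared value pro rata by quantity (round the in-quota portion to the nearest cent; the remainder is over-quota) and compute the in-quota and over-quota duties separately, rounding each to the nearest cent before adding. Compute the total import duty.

¥93,343.07

Line 1 (7864.34.54, Tyron, 4,983 liters, ¥515,192.37):
Code 7864.34.54 is under a tariff-rate quota (threshold 2,299 liters). In-quota: 2,299 liters at 9.5%; over-quota: 2,684 liters at 25.5%.
Pro-rata value split: in-quota = ¥515,192.37 × 2,299/4,983 = ¥237,693.61; over-quota = ¥515,192.37 − ¥237,693.61 = ¥277,498.76.
In-quota duty = ¥237,693.61 × 9.5% = ¥22,580.89. Over-quota duty = ¥277,498.76 × 25.5% = ¥70,762.18.
Line duty = ¥22,580.89 + ¥70,762.18 = ¥93,343.07.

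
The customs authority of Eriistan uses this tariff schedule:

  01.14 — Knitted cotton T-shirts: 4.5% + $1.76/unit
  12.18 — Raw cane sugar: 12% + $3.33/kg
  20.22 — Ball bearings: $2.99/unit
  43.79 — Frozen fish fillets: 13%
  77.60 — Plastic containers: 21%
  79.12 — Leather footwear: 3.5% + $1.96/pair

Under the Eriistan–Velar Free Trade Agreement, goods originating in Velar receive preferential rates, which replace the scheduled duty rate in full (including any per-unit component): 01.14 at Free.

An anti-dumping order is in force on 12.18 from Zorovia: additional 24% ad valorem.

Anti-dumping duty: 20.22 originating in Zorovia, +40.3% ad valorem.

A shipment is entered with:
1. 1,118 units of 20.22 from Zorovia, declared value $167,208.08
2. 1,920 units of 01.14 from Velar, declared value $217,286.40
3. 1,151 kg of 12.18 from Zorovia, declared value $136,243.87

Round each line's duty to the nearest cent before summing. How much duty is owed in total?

Line 1 (20.22, Zorovia, 1,118 units, $167,208.08):
Base rate for 20.22 is $2.99/unit.
Additional duty on 20.22 from Zorovia: +40.3% ad valorem. Applied ad valorem rate = 40.3%.
Duty = $167,208.08 × 40.3% + 1,118 × $2.99 = $70,727.68.
Line 2 (01.14, Velar, 1,920 units, $217,286.40):
Base rate for 01.14 is 4.5% + $1.76/unit.
Origin Velar qualifies under the Eriistan–Velar agreement and 01.14 is covered: preferential rate Free applies instead.
Duty = $217,286.40 × 0% = $0.00.
Line 3 (12.18, Zorovia, 1,151 kg, $136,243.87):
Base rate for 12.18 is 12% + $3.33/kg.
Additional duty on 12.18 from Zorovia: +24%. Applied ad valorem rate: 12% + 24% = 36%.
Duty = $136,243.87 × 36% + 1,151 × $3.33 = $52,880.62.
Total = $70,727.68 + $0.00 + $52,880.62 = $123,608.30.

$123,608.30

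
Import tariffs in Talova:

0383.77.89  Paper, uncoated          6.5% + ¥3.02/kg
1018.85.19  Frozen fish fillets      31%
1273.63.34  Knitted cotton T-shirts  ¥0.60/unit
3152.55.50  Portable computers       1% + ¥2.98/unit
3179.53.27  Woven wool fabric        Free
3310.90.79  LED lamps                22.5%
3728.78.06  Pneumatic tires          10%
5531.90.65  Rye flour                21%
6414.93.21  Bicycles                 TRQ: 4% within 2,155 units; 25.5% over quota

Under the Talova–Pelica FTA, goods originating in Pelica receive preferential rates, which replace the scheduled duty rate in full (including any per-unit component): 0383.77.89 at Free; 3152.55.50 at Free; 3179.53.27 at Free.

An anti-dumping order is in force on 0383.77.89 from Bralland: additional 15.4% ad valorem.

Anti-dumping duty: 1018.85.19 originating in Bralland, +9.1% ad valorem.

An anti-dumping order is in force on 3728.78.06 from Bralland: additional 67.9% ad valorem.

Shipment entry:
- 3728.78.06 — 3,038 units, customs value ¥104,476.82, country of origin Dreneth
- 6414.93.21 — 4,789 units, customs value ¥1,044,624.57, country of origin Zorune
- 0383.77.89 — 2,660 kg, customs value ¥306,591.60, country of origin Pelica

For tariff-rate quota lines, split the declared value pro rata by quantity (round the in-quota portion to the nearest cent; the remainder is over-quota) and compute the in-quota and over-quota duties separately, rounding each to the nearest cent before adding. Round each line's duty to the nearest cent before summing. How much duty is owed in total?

¥175,761.87

Line 1 (3728.78.06, Dreneth, 3,038 units, ¥104,476.82):
Base rate for 3728.78.06 is 10%.
The additional-duty order on 3728.78.06 targets Bralland, not Dreneth; it does not apply.
Duty = ¥104,476.82 × 10% = ¥10,447.68.
Line 2 (6414.93.21, Zorune, 4,789 units, ¥1,044,624.57):
Code 6414.93.21 is under a tariff-rate quota (threshold 2,155 units). In-quota: 2,155 units at 4%; over-quota: 2,634 units at 25.5%.
Pro-rata value split: in-quota = ¥1,044,624.57 × 2,155/4,789 = ¥470,070.15; over-quota = ¥1,044,624.57 − ¥470,070.15 = ¥574,554.42.
In-quota duty = ¥470,070.15 × 4% = ¥18,802.81. Over-quota duty = ¥574,554.42 × 25.5% = ¥146,511.38.
Line duty = ¥18,802.81 + ¥146,511.38 = ¥165,314.19.
Line 3 (0383.77.89, Pelica, 2,660 kg, ¥306,591.60):
Base rate for 0383.77.89 is 6.5% + ¥3.02/kg.
Origin Pelica qualifies under the Talova–Pelica agreement and 0383.77.89 is covered: preferential rate Free applies instead.
The additional-duty order on 0383.77.89 targets Bralland, not Pelica; it does not apply.
Duty = ¥306,591.60 × 0% = ¥0.00.
Total = ¥10,447.68 + ¥165,314.19 + ¥0.00 = ¥175,761.87.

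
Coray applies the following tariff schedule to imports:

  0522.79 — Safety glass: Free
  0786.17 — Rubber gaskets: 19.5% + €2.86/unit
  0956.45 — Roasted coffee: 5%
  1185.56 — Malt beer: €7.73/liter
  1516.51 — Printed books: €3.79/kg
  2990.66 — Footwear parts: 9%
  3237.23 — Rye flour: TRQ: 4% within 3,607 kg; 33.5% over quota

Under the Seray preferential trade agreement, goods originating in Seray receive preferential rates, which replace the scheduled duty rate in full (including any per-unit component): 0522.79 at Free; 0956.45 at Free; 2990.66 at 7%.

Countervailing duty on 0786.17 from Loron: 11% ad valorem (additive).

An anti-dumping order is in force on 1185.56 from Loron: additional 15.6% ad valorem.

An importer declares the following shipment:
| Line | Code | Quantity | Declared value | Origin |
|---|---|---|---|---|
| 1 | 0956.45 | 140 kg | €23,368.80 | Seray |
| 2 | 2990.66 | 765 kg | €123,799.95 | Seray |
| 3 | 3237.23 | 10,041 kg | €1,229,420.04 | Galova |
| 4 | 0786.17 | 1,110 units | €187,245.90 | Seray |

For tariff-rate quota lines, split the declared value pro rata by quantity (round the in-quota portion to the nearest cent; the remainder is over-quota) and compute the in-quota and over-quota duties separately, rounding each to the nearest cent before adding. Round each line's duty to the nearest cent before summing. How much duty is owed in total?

€329,925.14

Line 1 (0956.45, Seray, 140 kg, €23,368.80):
Base rate for 0956.45 is 5%.
Origin Seray qualifies under the Coray–Seray agreement and 0956.45 is covered: preferential rate Free applies instead.
Duty = €23,368.80 × 0% = €0.00.
Line 2 (2990.66, Seray, 765 kg, €123,799.95):
Base rate for 2990.66 is 9%.
Origin Seray qualifies under the Coray–Seray agreement and 2990.66 is covered: preferential rate 7% applies instead.
Duty = €123,799.95 × 7% = €8,666.00.
Line 3 (3237.23, Galova, 10,041 kg, €1,229,420.04):
Code 3237.23 is under a tariff-rate quota (threshold 3,607 kg). In-quota: 3,607 kg at 4%; over-quota: 6,434 kg at 33.5%.
Pro-rata value split: in-quota = €1,229,420.04 × 3,607/10,041 = €441,641.08; over-quota = €1,229,420.04 − €441,641.08 = €787,778.96.
In-quota duty = €441,641.08 × 4% = €17,665.64. Over-quota duty = €787,778.96 × 33.5% = €263,905.95.
Line duty = €17,665.64 + €263,905.95 = €281,571.59.
Line 4 (0786.17, Seray, 1,110 units, €187,245.90):
Base rate for 0786.17 is 19.5% + €2.86/unit.
Origin Seray is the FTA partner but 0786.17 is not on the preference list; base rate stands.
The additional-duty order on 0786.17 targets Loron, not Seray; it does not apply.
Duty = €187,245.90 × 19.5% + 1,110 × €2.86 = €39,687.55.
Total = €0.00 + €8,666.00 + €281,571.59 + €39,687.55 = €329,925.14.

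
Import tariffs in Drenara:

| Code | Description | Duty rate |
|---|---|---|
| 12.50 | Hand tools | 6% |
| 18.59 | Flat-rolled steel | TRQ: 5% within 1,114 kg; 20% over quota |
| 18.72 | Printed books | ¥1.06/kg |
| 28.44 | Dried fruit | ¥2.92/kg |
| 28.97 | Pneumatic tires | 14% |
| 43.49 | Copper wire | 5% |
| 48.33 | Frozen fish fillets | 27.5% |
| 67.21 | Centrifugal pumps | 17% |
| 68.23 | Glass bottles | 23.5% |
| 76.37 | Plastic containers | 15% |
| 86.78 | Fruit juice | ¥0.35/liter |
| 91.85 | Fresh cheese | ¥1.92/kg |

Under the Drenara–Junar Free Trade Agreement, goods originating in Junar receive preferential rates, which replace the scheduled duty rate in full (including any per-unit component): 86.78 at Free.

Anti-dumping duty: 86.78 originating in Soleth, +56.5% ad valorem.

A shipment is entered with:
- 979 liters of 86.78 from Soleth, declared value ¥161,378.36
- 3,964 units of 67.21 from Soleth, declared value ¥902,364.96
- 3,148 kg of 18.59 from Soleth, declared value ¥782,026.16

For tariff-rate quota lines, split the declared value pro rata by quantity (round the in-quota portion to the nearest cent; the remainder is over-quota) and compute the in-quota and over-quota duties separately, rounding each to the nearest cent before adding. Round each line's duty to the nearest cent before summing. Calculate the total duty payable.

¥359,817.71

Line 1 (86.78, Soleth, 979 liters, ¥161,378.36):
Base rate for 86.78 is ¥0.35/liter.
86.78 has an FTA preferential rate, but origin Soleth is not Junar; base rate stands.
Additional duty on 86.78 from Soleth: +56.5% ad valorem. Applied ad valorem rate = 56.5%.
Duty = ¥161,378.36 × 56.5% + 979 × ¥0.35 = ¥91,521.42.
Line 2 (67.21, Soleth, 3,964 units, ¥902,364.96):
Base rate for 67.21 is 17%.
Duty = ¥902,364.96 × 17% = ¥153,402.04.
Line 3 (18.59, Soleth, 3,148 kg, ¥782,026.16):
Code 18.59 is under a tariff-rate quota (threshold 1,114 kg). In-quota: 1,114 kg at 5%; over-quota: 2,034 kg at 20%.
Pro-rata value split: in-quota = ¥782,026.16 × 1,114/3,148 = ¥276,739.88; over-quota = ¥782,026.16 − ¥276,739.88 = ¥505,286.28.
In-quota duty = ¥276,739.88 × 5% = ¥13,836.99. Over-quota duty = ¥505,286.28 × 20% = ¥101,057.26.
Line duty = ¥13,836.99 + ¥101,057.26 = ¥114,894.25.
Total = ¥91,521.42 + ¥153,402.04 + ¥114,894.25 = ¥359,817.71.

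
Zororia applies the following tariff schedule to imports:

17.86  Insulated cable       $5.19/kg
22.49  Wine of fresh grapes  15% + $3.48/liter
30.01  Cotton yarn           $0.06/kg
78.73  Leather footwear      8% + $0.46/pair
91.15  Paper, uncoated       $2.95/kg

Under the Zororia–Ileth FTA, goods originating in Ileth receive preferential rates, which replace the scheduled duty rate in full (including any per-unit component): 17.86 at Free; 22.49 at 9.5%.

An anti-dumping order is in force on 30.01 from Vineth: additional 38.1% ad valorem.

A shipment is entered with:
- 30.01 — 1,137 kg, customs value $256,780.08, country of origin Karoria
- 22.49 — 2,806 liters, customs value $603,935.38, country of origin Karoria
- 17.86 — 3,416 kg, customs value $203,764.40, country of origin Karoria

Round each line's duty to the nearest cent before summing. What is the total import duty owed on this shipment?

$118,152.45

Line 1 (30.01, Karoria, 1,137 kg, $256,780.08):
Base rate for 30.01 is $0.06/kg.
The additional-duty order on 30.01 targets Vineth, not Karoria; it does not apply.
Duty = 1,137 × $0.06 = $68.22.
Line 2 (22.49, Karoria, 2,806 liters, $603,935.38):
Base rate for 22.49 is 15% + $3.48/liter.
22.49 has an FTA preferential rate, but origin Karoria is not Ileth; base rate stands.
Duty = $603,935.38 × 15% + 2,806 × $3.48 = $100,355.19.
Line 3 (17.86, Karoria, 3,416 kg, $203,764.40):
Base rate for 17.86 is $5.19/kg.
17.86 has an FTA preferential rate, but origin Karoria is not Ileth; base rate stands.
Duty = 3,416 × $5.19 = $17,729.04.
Total = $68.22 + $100,355.19 + $17,729.04 = $118,152.45.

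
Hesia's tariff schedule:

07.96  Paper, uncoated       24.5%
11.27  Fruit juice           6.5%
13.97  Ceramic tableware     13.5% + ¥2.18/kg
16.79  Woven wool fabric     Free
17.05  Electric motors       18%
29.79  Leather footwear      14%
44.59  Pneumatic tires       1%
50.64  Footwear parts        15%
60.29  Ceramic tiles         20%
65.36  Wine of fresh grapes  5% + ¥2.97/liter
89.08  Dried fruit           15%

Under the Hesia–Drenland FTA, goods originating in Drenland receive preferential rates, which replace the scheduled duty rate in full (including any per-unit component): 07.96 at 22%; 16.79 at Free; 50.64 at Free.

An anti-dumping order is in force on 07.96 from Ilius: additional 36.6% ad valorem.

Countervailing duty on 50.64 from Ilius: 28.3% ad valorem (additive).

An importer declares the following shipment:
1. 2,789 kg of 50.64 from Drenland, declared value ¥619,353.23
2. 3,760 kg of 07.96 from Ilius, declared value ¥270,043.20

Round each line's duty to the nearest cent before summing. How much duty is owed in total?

Line 1 (50.64, Drenland, 2,789 kg, ¥619,353.23):
Base rate for 50.64 is 15%.
Origin Drenland qualifies under the Hesia–Drenland agreement and 50.64 is covered: preferential rate Free applies instead.
The additional-duty order on 50.64 targets Ilius, not Drenland; it does not apply.
Duty = ¥619,353.23 × 0% = ¥0.00.
Line 2 (07.96, Ilius, 3,760 kg, ¥270,043.20):
Base rate for 07.96 is 24.5%.
07.96 has an FTA preferential rate, but origin Ilius is not Drenland; base rate stands.
Additional duty on 07.96 from Ilius: +36.6%. Applied ad valorem rate: 24.5% + 36.6% = 61.1%.
Duty = ¥270,043.20 × 61.1% = ¥164,996.40.
Total = ¥0.00 + ¥164,996.40 = ¥164,996.40.

¥164,996.40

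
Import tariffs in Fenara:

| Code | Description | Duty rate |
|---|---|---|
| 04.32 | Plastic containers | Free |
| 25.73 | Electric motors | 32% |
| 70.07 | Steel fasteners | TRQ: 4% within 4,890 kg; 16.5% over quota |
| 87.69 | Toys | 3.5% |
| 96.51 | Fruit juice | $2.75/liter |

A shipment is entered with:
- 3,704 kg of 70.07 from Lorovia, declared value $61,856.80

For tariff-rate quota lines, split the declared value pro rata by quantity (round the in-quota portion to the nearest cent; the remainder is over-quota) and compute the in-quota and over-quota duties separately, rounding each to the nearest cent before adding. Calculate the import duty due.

$2,474.27

Line 1 (70.07, Lorovia, 3,704 kg, $61,856.80):
Code 70.07 is under a tariff-rate quota (threshold 4,890 kg). Quantity 3,704 kg is within the quota, so the in-quota rate 4% applies to the full value.
Duty = $61,856.80 × 4% = $2,474.27.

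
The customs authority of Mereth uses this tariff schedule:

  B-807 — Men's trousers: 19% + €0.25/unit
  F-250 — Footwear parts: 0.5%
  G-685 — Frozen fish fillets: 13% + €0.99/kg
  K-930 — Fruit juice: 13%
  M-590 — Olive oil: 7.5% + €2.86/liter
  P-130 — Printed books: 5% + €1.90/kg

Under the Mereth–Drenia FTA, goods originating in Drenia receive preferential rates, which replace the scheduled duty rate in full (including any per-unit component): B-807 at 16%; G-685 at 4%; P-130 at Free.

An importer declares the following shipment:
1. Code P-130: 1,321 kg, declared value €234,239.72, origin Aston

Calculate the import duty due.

Line 1 (P-130, Aston, 1,321 kg, €234,239.72):
Base rate for P-130 is 5% + €1.90/kg.
P-130 has an FTA preferential rate, but origin Aston is not Drenia; base rate stands.
Duty = €234,239.72 × 5% + 1,321 × €1.90 = €14,221.89.

€14,221.89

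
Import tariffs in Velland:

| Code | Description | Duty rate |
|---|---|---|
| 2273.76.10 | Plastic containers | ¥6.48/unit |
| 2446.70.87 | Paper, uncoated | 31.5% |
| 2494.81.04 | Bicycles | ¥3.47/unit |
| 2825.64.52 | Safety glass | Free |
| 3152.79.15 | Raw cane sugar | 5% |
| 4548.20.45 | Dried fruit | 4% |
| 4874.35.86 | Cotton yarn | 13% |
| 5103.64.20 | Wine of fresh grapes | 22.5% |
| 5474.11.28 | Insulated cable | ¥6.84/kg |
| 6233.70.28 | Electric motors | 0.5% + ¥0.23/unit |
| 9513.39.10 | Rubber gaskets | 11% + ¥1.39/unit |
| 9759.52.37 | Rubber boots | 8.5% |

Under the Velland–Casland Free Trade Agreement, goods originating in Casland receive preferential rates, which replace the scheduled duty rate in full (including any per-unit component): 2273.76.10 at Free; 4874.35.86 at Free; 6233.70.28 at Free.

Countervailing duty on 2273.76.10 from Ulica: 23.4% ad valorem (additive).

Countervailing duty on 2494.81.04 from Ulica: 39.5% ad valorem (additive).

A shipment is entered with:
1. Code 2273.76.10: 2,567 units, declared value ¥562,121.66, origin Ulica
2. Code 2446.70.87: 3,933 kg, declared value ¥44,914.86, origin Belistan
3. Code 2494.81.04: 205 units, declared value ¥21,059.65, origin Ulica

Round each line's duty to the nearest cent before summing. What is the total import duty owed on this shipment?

¥171,348.72

Line 1 (2273.76.10, Ulica, 2,567 units, ¥562,121.66):
Base rate for 2273.76.10 is ¥6.48/unit.
2273.76.10 has an FTA preferential rate, but origin Ulica is not Casland; base rate stands.
Additional duty on 2273.76.10 from Ulica: +23.4% ad valorem. Applied ad valorem rate = 23.4%.
Duty = ¥562,121.66 × 23.4% + 2,567 × ¥6.48 = ¥148,170.63.
Line 2 (2446.70.87, Belistan, 3,933 kg, ¥44,914.86):
Base rate for 2446.70.87 is 31.5%.
Duty = ¥44,914.86 × 31.5% = ¥14,148.18.
Line 3 (2494.81.04, Ulica, 205 units, ¥21,059.65):
Base rate for 2494.81.04 is ¥3.47/unit.
Additional duty on 2494.81.04 from Ulica: +39.5% ad valorem. Applied ad valorem rate = 39.5%.
Duty = ¥21,059.65 × 39.5% + 205 × ¥3.47 = ¥9,029.91.
Total = ¥148,170.63 + ¥14,148.18 + ¥9,029.91 = ¥171,348.72.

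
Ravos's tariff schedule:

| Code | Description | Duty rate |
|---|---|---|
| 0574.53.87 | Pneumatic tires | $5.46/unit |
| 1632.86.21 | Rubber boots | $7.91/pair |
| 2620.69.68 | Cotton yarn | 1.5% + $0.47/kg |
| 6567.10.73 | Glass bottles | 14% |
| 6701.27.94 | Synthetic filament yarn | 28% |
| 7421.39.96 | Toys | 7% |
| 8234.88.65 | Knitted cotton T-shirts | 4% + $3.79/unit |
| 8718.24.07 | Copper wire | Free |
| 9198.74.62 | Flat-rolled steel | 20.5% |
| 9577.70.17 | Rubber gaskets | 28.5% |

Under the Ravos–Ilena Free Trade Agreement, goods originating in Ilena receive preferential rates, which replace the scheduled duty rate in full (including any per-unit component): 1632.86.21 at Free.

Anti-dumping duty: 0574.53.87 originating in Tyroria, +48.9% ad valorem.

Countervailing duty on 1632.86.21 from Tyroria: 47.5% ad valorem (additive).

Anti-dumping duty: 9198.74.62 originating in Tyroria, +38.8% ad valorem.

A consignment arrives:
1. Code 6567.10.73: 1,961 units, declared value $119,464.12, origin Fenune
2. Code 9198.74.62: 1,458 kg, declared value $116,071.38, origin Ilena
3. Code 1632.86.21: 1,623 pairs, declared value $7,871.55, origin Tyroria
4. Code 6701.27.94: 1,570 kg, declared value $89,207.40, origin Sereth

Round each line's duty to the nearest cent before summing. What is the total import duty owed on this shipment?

$82,074.60

Line 1 (6567.10.73, Fenune, 1,961 units, $119,464.12):
Base rate for 6567.10.73 is 14%.
Duty = $119,464.12 × 14% = $16,724.98.
Line 2 (9198.74.62, Ilena, 1,458 kg, $116,071.38):
Base rate for 9198.74.62 is 20.5%.
Origin Ilena is the FTA partner but 9198.74.62 is not on the preference list; base rate stands.
The additional-duty order on 9198.74.62 targets Tyroria, not Ilena; it does not apply.
Duty = $116,071.38 × 20.5% = $23,794.63.
Line 3 (1632.86.21, Tyroria, 1,623 pairs, $7,871.55):
Base rate for 1632.86.21 is $7.91/pair.
1632.86.21 has an FTA preferential rate, but origin Tyroria is not Ilena; base rate stands.
Additional duty on 1632.86.21 from Tyroria: +47.5% ad valorem. Applied ad valorem rate = 47.5%.
Duty = $7,871.55 × 47.5% + 1,623 × $7.91 = $16,576.92.
Line 4 (6701.27.94, Sereth, 1,570 kg, $89,207.40):
Base rate for 6701.27.94 is 28%.
Duty = $89,207.40 × 28% = $24,978.07.
Total = $16,724.98 + $23,794.63 + $16,576.92 + $24,978.07 = $82,074.60.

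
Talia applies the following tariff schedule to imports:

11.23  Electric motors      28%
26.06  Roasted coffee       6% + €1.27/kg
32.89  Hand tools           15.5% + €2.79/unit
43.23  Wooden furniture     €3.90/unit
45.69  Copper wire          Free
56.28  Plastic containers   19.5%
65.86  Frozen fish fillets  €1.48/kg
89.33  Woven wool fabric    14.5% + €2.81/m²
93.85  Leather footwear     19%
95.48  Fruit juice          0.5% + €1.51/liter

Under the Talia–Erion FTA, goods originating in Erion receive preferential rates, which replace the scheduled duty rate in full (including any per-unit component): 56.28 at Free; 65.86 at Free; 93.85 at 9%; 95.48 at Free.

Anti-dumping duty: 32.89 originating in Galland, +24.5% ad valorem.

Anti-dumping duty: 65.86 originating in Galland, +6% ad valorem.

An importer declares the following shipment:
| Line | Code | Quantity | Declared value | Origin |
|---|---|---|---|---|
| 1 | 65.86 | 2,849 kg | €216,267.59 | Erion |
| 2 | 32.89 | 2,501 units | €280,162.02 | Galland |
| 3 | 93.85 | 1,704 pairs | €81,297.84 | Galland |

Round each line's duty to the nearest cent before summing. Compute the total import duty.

€134,489.19

Line 1 (65.86, Erion, 2,849 kg, €216,267.59):
Base rate for 65.86 is €1.48/kg.
Origin Erion qualifies under the Talia–Erion agreement and 65.86 is covered: preferential rate Free applies instead.
The additional-duty order on 65.86 targets Galland, not Erion; it does not apply.
Duty = €216,267.59 × 0% = €0.00.
Line 2 (32.89, Galland, 2,501 units, €280,162.02):
Base rate for 32.89 is 15.5% + €2.79/unit.
Additional duty on 32.89 from Galland: +24.5%. Applied ad valorem rate: 15.5% + 24.5% = 40%.
Duty = €280,162.02 × 40% + 2,501 × €2.79 = €119,042.60.
Line 3 (93.85, Galland, 1,704 pairs, €81,297.84):
Base rate for 93.85 is 19%.
93.85 has an FTA preferential rate, but origin Galland is not Erion; base rate stands.
Duty = €81,297.84 × 19% = €15,446.59.
Total = €0.00 + €119,042.60 + €15,446.59 = €134,489.19.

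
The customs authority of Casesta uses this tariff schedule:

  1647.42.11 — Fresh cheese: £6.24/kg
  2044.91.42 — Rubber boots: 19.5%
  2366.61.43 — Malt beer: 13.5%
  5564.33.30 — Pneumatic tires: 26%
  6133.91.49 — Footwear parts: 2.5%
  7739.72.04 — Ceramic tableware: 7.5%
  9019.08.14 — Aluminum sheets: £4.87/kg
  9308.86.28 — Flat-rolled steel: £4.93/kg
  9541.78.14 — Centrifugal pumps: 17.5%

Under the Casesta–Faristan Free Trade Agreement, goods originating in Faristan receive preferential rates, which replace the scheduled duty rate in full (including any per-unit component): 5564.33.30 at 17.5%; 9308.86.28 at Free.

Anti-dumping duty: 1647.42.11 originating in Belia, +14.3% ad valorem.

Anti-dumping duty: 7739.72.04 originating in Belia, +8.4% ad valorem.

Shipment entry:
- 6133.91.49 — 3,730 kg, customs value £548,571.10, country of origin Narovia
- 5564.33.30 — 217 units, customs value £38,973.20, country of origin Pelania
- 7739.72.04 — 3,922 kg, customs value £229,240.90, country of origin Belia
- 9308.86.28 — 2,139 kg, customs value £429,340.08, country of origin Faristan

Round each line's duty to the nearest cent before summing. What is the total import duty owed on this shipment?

Line 1 (6133.91.49, Narovia, 3,730 kg, £548,571.10):
Base rate for 6133.91.49 is 2.5%.
Duty = £548,571.10 × 2.5% = £13,714.28.
Line 2 (5564.33.30, Pelania, 217 units, £38,973.20):
Base rate for 5564.33.30 is 26%.
5564.33.30 has an FTA preferential rate, but origin Pelania is not Faristan; base rate stands.
Duty = £38,973.20 × 26% = £10,133.03.
Line 3 (7739.72.04, Belia, 3,922 kg, £229,240.90):
Base rate for 7739.72.04 is 7.5%.
Additional duty on 7739.72.04 from Belia: +8.4%. Applied ad valorem rate: 7.5% + 8.4% = 15.9%.
Duty = £229,240.90 × 15.9% = £36,449.30.
Line 4 (9308.86.28, Faristan, 2,139 kg, £429,340.08):
Base rate for 9308.86.28 is £4.93/kg.
Origin Faristan qualifies under the Casesta–Faristan agreement and 9308.86.28 is covered: preferential rate Free applies instead.
Duty = £429,340.08 × 0% = £0.00.
Total = £13,714.28 + £10,133.03 + £36,449.30 + £0.00 = £60,296.61.

£60,296.61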